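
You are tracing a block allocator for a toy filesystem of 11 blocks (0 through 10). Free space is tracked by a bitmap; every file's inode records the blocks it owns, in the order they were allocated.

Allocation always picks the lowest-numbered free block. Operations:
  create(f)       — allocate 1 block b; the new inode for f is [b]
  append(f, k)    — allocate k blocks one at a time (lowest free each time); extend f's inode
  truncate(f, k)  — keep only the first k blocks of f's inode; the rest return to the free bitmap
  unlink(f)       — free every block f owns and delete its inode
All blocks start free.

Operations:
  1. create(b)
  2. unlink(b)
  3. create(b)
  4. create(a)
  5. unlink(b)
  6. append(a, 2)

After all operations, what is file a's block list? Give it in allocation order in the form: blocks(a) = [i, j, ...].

create(b): bitmap=F.......... | b=[0]
unlink(b): bitmap=........... | 
create(b): bitmap=F.......... | b=[0]
create(a): bitmap=FF......... | a=[1] b=[0]
unlink(b): bitmap=.F......... | a=[1]
append(a, 2): bitmap=FFF........ | a=[1, 0, 2]

blocks(a) = [1, 0, 2]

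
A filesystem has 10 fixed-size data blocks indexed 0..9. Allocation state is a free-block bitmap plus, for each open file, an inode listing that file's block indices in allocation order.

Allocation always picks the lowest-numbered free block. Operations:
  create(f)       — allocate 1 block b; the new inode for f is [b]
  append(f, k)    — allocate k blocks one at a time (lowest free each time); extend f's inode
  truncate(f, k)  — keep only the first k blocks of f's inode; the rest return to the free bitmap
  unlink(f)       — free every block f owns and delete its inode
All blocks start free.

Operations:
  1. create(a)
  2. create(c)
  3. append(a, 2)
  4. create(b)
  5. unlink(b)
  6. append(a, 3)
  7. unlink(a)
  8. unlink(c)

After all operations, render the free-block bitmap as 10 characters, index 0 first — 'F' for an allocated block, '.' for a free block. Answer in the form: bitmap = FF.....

bitmap = ..........

after create(a) → a:[0]  free=[F.........]
after create(c) → a:[0], c:[1]  free=[FF........]
after append(a, 2) → a:[0, 2, 3], c:[1]  free=[FFFF......]
after create(b) → a:[0, 2, 3], b:[4], c:[1]  free=[FFFFF.....]
after unlink(b) → a:[0, 2, 3], c:[1]  free=[FFFF......]
after append(a, 3) → a:[0, 2, 3, 4, 5, 6], c:[1]  free=[FFFFFFF...]
after unlink(a) → c:[1]  free=[.F........]
after unlink(c) →   free=[..........]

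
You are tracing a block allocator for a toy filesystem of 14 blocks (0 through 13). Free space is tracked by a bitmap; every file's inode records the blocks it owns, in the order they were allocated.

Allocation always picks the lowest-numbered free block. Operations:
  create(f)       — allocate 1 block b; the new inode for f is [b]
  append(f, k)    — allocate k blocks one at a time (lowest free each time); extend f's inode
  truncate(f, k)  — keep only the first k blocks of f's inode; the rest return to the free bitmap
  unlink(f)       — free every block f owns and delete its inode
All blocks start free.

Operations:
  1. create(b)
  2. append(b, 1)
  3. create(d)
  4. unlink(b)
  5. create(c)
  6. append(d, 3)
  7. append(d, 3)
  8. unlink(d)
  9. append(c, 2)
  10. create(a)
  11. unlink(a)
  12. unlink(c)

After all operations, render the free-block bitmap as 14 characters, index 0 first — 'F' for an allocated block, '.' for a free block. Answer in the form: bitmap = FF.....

after create(b) → b:[0]  free=[F.............]
after append(b, 1) → b:[0, 1]  free=[FF............]
after create(d) → b:[0, 1], d:[2]  free=[FFF...........]
after unlink(b) → d:[2]  free=[..F...........]
after create(c) → c:[0], d:[2]  free=[F.F...........]
after append(d, 3) → c:[0], d:[2, 1, 3, 4]  free=[FFFFF.........]
after append(d, 3) → c:[0], d:[2, 1, 3, 4, 5, 6, 7]  free=[FFFFFFFF......]
after unlink(d) → c:[0]  free=[F.............]
after append(c, 2) → c:[0, 1, 2]  free=[FFF...........]
after create(a) → a:[3], c:[0, 1, 2]  free=[FFFF..........]
after unlink(a) → c:[0, 1, 2]  free=[FFF...........]
after unlink(c) →   free=[..............]

bitmap = ..............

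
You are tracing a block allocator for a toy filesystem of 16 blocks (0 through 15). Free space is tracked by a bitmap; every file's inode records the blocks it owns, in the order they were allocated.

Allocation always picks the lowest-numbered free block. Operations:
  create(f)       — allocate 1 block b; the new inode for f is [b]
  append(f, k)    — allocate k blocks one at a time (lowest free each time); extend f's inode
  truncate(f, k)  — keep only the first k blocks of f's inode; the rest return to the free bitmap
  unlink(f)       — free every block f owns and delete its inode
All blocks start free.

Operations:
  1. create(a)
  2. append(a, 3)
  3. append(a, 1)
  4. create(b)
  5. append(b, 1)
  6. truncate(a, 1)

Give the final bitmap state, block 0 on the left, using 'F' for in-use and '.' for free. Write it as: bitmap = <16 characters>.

  1. create(a)  ⇒  F...............  {a→[0]}
  2. append(a, 3)  ⇒  FFFF............  {a→[0, 1, 2, 3]}
  3. append(a, 1)  ⇒  FFFFF...........  {a→[0, 1, 2, 3, 4]}
  4. create(b)  ⇒  FFFFFF..........  {a→[0, 1, 2, 3, 4]; b→[5]}
  5. append(b, 1)  ⇒  FFFFFFF.........  {a→[0, 1, 2, 3, 4]; b→[5, 6]}
  6. truncate(a, 1)  ⇒  F....FF.........  {a→[0]; b→[5, 6]}

bitmap = F....FF.........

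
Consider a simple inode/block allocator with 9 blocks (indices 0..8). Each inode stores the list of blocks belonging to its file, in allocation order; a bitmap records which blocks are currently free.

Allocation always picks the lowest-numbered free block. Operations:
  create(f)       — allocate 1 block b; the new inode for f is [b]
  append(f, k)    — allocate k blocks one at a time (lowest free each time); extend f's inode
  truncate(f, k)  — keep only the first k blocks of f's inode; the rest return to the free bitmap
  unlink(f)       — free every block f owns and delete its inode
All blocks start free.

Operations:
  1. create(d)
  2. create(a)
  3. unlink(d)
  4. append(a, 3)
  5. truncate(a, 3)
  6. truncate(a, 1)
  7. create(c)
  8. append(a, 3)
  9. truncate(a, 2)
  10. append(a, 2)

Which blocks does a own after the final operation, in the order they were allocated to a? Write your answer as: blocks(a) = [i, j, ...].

blocks(a) = [1, 2, 3, 4]

[1] create(d) — d=0 (map F........)
[2] create(a) — a=1 d=0 (map FF.......)
[3] unlink(d) — a=1 (map .F.......)
[4] append(a, 3) — a=1,0,2,3 (map FFFF.....)
[5] truncate(a, 3) — a=1,0,2 (map FFF......)
[6] truncate(a, 1) — a=1 (map .F.......)
[7] create(c) — a=1 c=0 (map FF.......)
[8] append(a, 3) — a=1,2,3,4 c=0 (map FFFFF....)
[9] truncate(a, 2) — a=1,2 c=0 (map FFF......)
[10] append(a, 2) — a=1,2,3,4 c=0 (map FFFFF....)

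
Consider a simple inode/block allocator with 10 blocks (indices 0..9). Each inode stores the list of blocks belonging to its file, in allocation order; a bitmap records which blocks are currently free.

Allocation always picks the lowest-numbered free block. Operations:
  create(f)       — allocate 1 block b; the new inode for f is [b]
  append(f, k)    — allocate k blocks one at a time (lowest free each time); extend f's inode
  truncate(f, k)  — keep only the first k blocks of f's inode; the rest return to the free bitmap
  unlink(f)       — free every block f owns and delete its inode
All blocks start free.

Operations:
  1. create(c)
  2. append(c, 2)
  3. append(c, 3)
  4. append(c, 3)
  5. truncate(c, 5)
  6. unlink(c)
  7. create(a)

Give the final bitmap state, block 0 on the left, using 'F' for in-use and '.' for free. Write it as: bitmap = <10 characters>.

  1. create(c)  ⇒  F.........  {c→[0]}
  2. append(c, 2)  ⇒  FFF.......  {c→[0, 1, 2]}
  3. append(c, 3)  ⇒  FFFFFF....  {c→[0, 1, 2, 3, 4, 5]}
  4. append(c, 3)  ⇒  FFFFFFFFF.  {c→[0, 1, 2, 3, 4, 5, 6, 7, 8]}
  5. truncate(c, 5)  ⇒  FFFFF.....  {c→[0, 1, 2, 3, 4]}
  6. unlink(c)  ⇒  ..........  {}
  7. create(a)  ⇒  F.........  {a→[0]}

bitmap = F.........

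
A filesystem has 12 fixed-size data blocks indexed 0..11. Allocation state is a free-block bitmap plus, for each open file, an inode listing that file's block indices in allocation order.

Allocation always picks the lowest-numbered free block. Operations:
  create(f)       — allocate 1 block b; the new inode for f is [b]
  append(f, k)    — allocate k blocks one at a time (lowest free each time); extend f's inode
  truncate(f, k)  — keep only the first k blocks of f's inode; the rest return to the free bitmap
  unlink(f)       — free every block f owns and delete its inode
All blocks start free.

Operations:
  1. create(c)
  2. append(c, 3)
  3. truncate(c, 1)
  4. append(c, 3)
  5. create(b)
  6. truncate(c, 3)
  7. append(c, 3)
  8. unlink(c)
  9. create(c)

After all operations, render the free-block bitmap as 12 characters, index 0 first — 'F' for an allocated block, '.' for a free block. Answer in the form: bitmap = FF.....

after create(c) → c:[0]  free=[F...........]
after append(c, 3) → c:[0, 1, 2, 3]  free=[FFFF........]
after truncate(c, 1) → c:[0]  free=[F...........]
after append(c, 3) → c:[0, 1, 2, 3]  free=[FFFF........]
after create(b) → b:[4], c:[0, 1, 2, 3]  free=[FFFFF.......]
after truncate(c, 3) → b:[4], c:[0, 1, 2]  free=[FFF.F.......]
after append(c, 3) → b:[4], c:[0, 1, 2, 3, 5, 6]  free=[FFFFFFF.....]
after unlink(c) → b:[4]  free=[....F.......]
after create(c) → b:[4], c:[0]  free=[F...F.......]

bitmap = F...F.......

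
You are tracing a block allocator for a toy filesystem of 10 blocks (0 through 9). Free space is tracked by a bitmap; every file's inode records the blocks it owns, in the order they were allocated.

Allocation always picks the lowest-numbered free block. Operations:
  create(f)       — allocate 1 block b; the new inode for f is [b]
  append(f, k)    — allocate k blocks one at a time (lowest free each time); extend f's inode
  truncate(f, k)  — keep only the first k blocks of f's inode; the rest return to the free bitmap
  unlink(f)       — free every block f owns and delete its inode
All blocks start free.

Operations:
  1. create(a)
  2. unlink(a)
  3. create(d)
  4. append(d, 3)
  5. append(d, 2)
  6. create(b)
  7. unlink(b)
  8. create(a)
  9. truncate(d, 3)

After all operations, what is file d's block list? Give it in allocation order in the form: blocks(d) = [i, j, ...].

create(a): bitmap=F......... | a=[0]
unlink(a): bitmap=.......... | 
create(d): bitmap=F......... | d=[0]
append(d, 3): bitmap=FFFF...... | d=[0, 1, 2, 3]
append(d, 2): bitmap=FFFFFF.... | d=[0, 1, 2, 3, 4, 5]
create(b): bitmap=FFFFFFF... | b=[6] d=[0, 1, 2, 3, 4, 5]
unlink(b): bitmap=FFFFFF.... | d=[0, 1, 2, 3, 4, 5]
create(a): bitmap=FFFFFFF... | a=[6] d=[0, 1, 2, 3, 4, 5]
truncate(d, 3): bitmap=FFF...F... | a=[6] d=[0, 1, 2]

blocks(d) = [0, 1, 2]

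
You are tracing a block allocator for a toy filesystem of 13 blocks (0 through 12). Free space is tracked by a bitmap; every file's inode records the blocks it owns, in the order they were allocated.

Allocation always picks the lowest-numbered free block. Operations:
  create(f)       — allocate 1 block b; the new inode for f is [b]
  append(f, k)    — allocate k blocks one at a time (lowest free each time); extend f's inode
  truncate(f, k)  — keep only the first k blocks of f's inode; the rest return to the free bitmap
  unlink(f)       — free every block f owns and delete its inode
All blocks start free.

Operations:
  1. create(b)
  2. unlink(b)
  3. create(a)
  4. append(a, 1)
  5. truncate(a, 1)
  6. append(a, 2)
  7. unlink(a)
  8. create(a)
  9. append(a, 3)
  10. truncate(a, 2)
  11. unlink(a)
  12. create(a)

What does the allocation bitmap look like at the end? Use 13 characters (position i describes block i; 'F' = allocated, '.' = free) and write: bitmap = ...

bitmap = F............

[1] create(b) — b=0 (map F............)
[2] unlink(b) —  (map .............)
[3] create(a) — a=0 (map F............)
[4] append(a, 1) — a=0,1 (map FF...........)
[5] truncate(a, 1) — a=0 (map F............)
[6] append(a, 2) — a=0,1,2 (map FFF..........)
[7] unlink(a) —  (map .............)
[8] create(a) — a=0 (map F............)
[9] append(a, 3) — a=0,1,2,3 (map FFFF.........)
[10] truncate(a, 2) — a=0,1 (map FF...........)
[11] unlink(a) —  (map .............)
[12] create(a) — a=0 (map F............)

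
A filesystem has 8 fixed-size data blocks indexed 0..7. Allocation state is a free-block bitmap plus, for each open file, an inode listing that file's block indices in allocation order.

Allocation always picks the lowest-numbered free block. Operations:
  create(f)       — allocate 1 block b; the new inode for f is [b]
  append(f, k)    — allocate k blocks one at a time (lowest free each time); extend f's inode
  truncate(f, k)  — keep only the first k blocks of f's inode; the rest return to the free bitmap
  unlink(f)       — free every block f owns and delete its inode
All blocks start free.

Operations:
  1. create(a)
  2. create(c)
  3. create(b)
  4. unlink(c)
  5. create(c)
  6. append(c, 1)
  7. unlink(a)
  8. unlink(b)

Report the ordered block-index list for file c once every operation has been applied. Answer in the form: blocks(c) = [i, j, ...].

blocks(c) = [1, 3]

  1. create(a)  ⇒  F.......  {a→[0]}
  2. create(c)  ⇒  FF......  {a→[0]; c→[1]}
  3. create(b)  ⇒  FFF.....  {a→[0]; b→[2]; c→[1]}
  4. unlink(c)  ⇒  F.F.....  {a→[0]; b→[2]}
  5. create(c)  ⇒  FFF.....  {a→[0]; b→[2]; c→[1]}
  6. append(c, 1)  ⇒  FFFF....  {a→[0]; b→[2]; c→[1, 3]}
  7. unlink(a)  ⇒  .FFF....  {b→[2]; c→[1, 3]}
  8. unlink(b)  ⇒  .F.F....  {c→[1, 3]}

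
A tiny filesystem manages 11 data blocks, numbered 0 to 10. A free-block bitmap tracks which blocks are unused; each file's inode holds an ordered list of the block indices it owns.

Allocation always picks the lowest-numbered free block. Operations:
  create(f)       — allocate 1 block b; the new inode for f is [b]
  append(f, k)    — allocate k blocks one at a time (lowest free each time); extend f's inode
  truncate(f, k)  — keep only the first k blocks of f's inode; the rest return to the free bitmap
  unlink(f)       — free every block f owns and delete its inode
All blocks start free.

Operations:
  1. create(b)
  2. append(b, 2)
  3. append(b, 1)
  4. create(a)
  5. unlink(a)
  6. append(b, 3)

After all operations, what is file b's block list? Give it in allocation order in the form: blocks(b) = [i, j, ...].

blocks(b) = [0, 1, 2, 3, 4, 5, 6]

  1. create(b)  ⇒  F..........  {b→[0]}
  2. append(b, 2)  ⇒  FFF........  {b→[0, 1, 2]}
  3. append(b, 1)  ⇒  FFFF.......  {b→[0, 1, 2, 3]}
  4. create(a)  ⇒  FFFFF......  {a→[4]; b→[0, 1, 2, 3]}
  5. unlink(a)  ⇒  FFFF.......  {b→[0, 1, 2, 3]}
  6. append(b, 3)  ⇒  FFFFFFF....  {b→[0, 1, 2, 3, 4, 5, 6]}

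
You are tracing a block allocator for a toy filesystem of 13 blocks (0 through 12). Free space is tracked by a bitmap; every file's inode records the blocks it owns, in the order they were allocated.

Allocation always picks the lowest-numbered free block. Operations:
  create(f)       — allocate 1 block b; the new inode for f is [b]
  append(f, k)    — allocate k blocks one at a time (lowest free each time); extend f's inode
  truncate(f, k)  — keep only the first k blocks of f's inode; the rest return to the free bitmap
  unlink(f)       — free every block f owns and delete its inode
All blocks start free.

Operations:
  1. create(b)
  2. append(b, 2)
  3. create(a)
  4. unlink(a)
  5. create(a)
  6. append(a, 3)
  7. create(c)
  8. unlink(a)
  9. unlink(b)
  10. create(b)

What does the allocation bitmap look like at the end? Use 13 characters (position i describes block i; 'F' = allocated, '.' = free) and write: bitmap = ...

after create(b) → b:[0]  free=[F............]
after append(b, 2) → b:[0, 1, 2]  free=[FFF..........]
after create(a) → a:[3], b:[0, 1, 2]  free=[FFFF.........]
after unlink(a) → b:[0, 1, 2]  free=[FFF..........]
after create(a) → a:[3], b:[0, 1, 2]  free=[FFFF.........]
after append(a, 3) → a:[3, 4, 5, 6], b:[0, 1, 2]  free=[FFFFFFF......]
after create(c) → a:[3, 4, 5, 6], b:[0, 1, 2], c:[7]  free=[FFFFFFFF.....]
after unlink(a) → b:[0, 1, 2], c:[7]  free=[FFF....F.....]
after unlink(b) → c:[7]  free=[.......F.....]
after create(b) → b:[0], c:[7]  free=[F......F.....]

bitmap = F......F.....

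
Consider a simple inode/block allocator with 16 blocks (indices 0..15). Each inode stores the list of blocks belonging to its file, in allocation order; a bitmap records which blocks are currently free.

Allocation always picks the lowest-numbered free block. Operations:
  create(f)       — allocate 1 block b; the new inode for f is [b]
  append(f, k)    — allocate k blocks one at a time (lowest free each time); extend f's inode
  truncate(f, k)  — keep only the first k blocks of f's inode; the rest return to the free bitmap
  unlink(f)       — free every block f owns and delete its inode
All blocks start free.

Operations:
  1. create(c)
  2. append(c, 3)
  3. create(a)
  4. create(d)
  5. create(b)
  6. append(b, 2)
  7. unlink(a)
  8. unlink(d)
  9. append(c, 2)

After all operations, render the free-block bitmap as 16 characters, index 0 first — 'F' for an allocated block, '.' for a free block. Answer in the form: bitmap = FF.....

create(c): bitmap=F............... | c=[0]
append(c, 3): bitmap=FFFF............ | c=[0, 1, 2, 3]
create(a): bitmap=FFFFF........... | a=[4] c=[0, 1, 2, 3]
create(d): bitmap=FFFFFF.......... | a=[4] c=[0, 1, 2, 3] d=[5]
create(b): bitmap=FFFFFFF......... | a=[4] b=[6] c=[0, 1, 2, 3] d=[5]
append(b, 2): bitmap=FFFFFFFFF....... | a=[4] b=[6, 7, 8] c=[0, 1, 2, 3] d=[5]
unlink(a): bitmap=FFFF.FFFF....... | b=[6, 7, 8] c=[0, 1, 2, 3] d=[5]
unlink(d): bitmap=FFFF..FFF....... | b=[6, 7, 8] c=[0, 1, 2, 3]
append(c, 2): bitmap=FFFFFFFFF....... | b=[6, 7, 8] c=[0, 1, 2, 3, 4, 5]

bitmap = FFFFFFFFF.......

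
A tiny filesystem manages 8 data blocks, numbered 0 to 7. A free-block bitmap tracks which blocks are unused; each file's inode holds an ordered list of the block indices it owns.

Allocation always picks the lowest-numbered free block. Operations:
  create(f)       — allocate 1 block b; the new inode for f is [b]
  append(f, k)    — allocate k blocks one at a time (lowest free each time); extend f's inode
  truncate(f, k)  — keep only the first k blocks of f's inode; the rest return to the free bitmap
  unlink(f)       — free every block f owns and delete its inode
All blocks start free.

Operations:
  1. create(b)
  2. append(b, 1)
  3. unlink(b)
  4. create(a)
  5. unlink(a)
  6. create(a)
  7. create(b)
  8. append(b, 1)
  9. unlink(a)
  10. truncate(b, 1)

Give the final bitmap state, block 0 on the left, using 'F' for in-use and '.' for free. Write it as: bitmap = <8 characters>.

  1. create(b)  ⇒  F.......  {b→[0]}
  2. append(b, 1)  ⇒  FF......  {b→[0, 1]}
  3. unlink(b)  ⇒  ........  {}
  4. create(a)  ⇒  F.......  {a→[0]}
  5. unlink(a)  ⇒  ........  {}
  6. create(a)  ⇒  F.......  {a→[0]}
  7. create(b)  ⇒  FF......  {a→[0]; b→[1]}
  8. append(b, 1)  ⇒  FFF.....  {a→[0]; b→[1, 2]}
  9. unlink(a)  ⇒  .FF.....  {b→[1, 2]}
  10. truncate(b, 1)  ⇒  .F......  {b→[1]}

bitmap = .F......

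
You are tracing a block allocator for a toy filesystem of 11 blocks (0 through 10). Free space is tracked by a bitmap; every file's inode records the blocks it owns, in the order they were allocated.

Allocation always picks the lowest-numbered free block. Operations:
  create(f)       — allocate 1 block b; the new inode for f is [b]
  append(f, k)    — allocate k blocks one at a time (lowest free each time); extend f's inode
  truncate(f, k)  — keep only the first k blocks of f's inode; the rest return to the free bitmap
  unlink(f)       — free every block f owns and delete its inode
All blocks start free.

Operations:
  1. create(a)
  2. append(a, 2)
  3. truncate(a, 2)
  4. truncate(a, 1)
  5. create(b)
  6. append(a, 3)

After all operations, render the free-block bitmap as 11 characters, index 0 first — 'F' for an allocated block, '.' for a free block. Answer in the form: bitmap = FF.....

bitmap = FFFFF......

  1. create(a)  ⇒  F..........  {a→[0]}
  2. append(a, 2)  ⇒  FFF........  {a→[0, 1, 2]}
  3. truncate(a, 2)  ⇒  FF.........  {a→[0, 1]}
  4. truncate(a, 1)  ⇒  F..........  {a→[0]}
  5. create(b)  ⇒  FF.........  {a→[0]; b→[1]}
  6. append(a, 3)  ⇒  FFFFF......  {a→[0, 2, 3, 4]; b→[1]}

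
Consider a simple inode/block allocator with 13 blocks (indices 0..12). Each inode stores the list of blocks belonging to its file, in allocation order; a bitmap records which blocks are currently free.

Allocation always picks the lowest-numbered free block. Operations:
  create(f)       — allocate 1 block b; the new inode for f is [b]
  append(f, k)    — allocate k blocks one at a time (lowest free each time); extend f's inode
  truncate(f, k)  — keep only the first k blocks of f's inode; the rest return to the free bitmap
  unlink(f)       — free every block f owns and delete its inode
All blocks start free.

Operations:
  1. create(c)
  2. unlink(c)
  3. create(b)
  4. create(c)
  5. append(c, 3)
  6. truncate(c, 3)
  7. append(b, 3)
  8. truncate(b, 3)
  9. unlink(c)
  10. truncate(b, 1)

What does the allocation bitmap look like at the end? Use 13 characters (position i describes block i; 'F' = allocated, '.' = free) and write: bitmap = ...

create(c): bitmap=F............ | c=[0]
unlink(c): bitmap=............. | 
create(b): bitmap=F............ | b=[0]
create(c): bitmap=FF........... | b=[0] c=[1]
append(c, 3): bitmap=FFFFF........ | b=[0] c=[1, 2, 3, 4]
truncate(c, 3): bitmap=FFFF......... | b=[0] c=[1, 2, 3]
append(b, 3): bitmap=FFFFFFF...... | b=[0, 4, 5, 6] c=[1, 2, 3]
truncate(b, 3): bitmap=FFFFFF....... | b=[0, 4, 5] c=[1, 2, 3]
unlink(c): bitmap=F...FF....... | b=[0, 4, 5]
truncate(b, 1): bitmap=F............ | b=[0]

bitmap = F............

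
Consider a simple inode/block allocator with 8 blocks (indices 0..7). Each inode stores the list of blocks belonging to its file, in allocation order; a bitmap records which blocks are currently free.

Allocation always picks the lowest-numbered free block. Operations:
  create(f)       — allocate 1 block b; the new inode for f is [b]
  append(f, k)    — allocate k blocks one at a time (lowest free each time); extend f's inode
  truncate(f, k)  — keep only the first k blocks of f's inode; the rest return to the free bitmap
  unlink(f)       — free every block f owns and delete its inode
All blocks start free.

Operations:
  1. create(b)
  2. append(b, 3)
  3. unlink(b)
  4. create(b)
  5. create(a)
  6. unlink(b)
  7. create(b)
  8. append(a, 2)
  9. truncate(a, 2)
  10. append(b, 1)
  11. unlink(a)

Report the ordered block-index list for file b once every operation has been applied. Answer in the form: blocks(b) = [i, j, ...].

blocks(b) = [0, 3]

after create(b) → b:[0]  free=[F.......]
after append(b, 3) → b:[0, 1, 2, 3]  free=[FFFF....]
after unlink(b) →   free=[........]
after create(b) → b:[0]  free=[F.......]
after create(a) → a:[1], b:[0]  free=[FF......]
after unlink(b) → a:[1]  free=[.F......]
after create(b) → a:[1], b:[0]  free=[FF......]
after append(a, 2) → a:[1, 2, 3], b:[0]  free=[FFFF....]
after truncate(a, 2) → a:[1, 2], b:[0]  free=[FFF.....]
after append(b, 1) → a:[1, 2], b:[0, 3]  free=[FFFF....]
after unlink(a) → b:[0, 3]  free=[F..F....]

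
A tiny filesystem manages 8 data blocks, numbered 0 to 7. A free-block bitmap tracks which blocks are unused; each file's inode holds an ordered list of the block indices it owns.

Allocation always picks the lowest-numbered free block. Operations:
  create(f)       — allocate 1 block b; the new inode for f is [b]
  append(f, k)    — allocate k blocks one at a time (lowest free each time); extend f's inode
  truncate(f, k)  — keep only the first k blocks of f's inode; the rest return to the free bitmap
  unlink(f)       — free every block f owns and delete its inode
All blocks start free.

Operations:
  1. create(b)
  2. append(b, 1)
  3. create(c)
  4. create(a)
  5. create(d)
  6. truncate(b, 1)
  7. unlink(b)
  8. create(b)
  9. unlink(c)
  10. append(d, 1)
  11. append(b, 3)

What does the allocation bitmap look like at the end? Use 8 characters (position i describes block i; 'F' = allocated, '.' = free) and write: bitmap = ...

bitmap = FFFFFFF.

[1] create(b) — b=0 (map F.......)
[2] append(b, 1) — b=0,1 (map FF......)
[3] create(c) — b=0,1 c=2 (map FFF.....)
[4] create(a) — a=3 b=0,1 c=2 (map FFFF....)
[5] create(d) — a=3 b=0,1 c=2 d=4 (map FFFFF...)
[6] truncate(b, 1) — a=3 b=0 c=2 d=4 (map F.FFF...)
[7] unlink(b) — a=3 c=2 d=4 (map ..FFF...)
[8] create(b) — a=3 b=0 c=2 d=4 (map F.FFF...)
[9] unlink(c) — a=3 b=0 d=4 (map F..FF...)
[10] append(d, 1) — a=3 b=0 d=4,1 (map FF.FF...)
[11] append(b, 3) — a=3 b=0,2,5,6 d=4,1 (map FFFFFFF.)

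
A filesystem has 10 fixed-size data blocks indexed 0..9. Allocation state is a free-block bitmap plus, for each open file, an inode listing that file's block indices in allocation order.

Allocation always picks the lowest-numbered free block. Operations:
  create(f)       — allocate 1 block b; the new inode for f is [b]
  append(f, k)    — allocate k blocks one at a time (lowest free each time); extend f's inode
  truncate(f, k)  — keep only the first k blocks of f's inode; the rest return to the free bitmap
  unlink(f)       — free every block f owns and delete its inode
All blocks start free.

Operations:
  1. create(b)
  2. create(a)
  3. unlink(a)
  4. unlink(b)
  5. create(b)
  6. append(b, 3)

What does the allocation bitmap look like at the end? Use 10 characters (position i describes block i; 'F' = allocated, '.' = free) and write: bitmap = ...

bitmap = FFFF......

after create(b) → b:[0]  free=[F.........]
after create(a) → a:[1], b:[0]  free=[FF........]
after unlink(a) → b:[0]  free=[F.........]
after unlink(b) →   free=[..........]
after create(b) → b:[0]  free=[F.........]
after append(b, 3) → b:[0, 1, 2, 3]  free=[FFFF......]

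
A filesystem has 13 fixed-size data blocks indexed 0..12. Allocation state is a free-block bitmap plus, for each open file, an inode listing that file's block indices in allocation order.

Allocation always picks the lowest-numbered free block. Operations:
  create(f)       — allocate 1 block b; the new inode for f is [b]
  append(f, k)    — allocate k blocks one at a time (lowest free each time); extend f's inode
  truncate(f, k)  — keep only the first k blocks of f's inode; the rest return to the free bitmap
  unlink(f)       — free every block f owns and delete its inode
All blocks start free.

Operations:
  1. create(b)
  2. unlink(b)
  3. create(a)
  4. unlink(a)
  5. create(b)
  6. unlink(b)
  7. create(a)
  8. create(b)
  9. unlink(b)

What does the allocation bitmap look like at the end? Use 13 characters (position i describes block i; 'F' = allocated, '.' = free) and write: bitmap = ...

after create(b) → b:[0]  free=[F............]
after unlink(b) →   free=[.............]
after create(a) → a:[0]  free=[F............]
after unlink(a) →   free=[.............]
after create(b) → b:[0]  free=[F............]
after unlink(b) →   free=[.............]
after create(a) → a:[0]  free=[F............]
after create(b) → a:[0], b:[1]  free=[FF...........]
after unlink(b) → a:[0]  free=[F............]

bitmap = F............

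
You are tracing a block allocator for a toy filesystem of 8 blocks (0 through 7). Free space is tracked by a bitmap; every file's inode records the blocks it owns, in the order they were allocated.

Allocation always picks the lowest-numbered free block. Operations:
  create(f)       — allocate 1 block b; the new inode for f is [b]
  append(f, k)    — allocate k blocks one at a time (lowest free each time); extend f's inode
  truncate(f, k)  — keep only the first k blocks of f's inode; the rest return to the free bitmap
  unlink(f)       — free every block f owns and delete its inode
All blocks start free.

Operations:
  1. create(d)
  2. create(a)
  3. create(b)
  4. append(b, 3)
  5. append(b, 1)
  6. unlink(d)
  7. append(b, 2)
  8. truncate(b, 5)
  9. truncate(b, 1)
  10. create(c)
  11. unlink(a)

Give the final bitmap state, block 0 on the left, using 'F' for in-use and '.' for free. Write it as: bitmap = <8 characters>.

bitmap = F.F.....

create(d): bitmap=F....... | d=[0]
create(a): bitmap=FF...... | a=[1] d=[0]
create(b): bitmap=FFF..... | a=[1] b=[2] d=[0]
append(b, 3): bitmap=FFFFFF.. | a=[1] b=[2, 3, 4, 5] d=[0]
append(b, 1): bitmap=FFFFFFF. | a=[1] b=[2, 3, 4, 5, 6] d=[0]
unlink(d): bitmap=.FFFFFF. | a=[1] b=[2, 3, 4, 5, 6]
append(b, 2): bitmap=FFFFFFFF | a=[1] b=[2, 3, 4, 5, 6, 0, 7]
truncate(b, 5): bitmap=.FFFFFF. | a=[1] b=[2, 3, 4, 5, 6]
truncate(b, 1): bitmap=.FF..... | a=[1] b=[2]
create(c): bitmap=FFF..... | a=[1] b=[2] c=[0]
unlink(a): bitmap=F.F..... | b=[2] c=[0]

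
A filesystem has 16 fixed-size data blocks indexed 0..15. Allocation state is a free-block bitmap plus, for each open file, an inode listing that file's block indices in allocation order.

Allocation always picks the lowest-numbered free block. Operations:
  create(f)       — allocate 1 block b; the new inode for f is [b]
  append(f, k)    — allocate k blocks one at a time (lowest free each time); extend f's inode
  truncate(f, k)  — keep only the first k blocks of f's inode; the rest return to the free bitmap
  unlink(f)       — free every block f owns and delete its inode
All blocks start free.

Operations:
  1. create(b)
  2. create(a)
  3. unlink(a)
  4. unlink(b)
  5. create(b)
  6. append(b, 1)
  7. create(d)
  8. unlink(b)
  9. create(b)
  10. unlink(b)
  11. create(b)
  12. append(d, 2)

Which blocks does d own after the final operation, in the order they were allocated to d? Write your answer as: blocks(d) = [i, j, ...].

create(b): bitmap=F............... | b=[0]
create(a): bitmap=FF.............. | a=[1] b=[0]
unlink(a): bitmap=F............... | b=[0]
unlink(b): bitmap=................ | 
create(b): bitmap=F............... | b=[0]
append(b, 1): bitmap=FF.............. | b=[0, 1]
create(d): bitmap=FFF............. | b=[0, 1] d=[2]
unlink(b): bitmap=..F............. | d=[2]
create(b): bitmap=F.F............. | b=[0] d=[2]
unlink(b): bitmap=..F............. | d=[2]
create(b): bitmap=F.F............. | b=[0] d=[2]
append(d, 2): bitmap=FFFF............ | b=[0] d=[2, 1, 3]

blocks(d) = [2, 1, 3]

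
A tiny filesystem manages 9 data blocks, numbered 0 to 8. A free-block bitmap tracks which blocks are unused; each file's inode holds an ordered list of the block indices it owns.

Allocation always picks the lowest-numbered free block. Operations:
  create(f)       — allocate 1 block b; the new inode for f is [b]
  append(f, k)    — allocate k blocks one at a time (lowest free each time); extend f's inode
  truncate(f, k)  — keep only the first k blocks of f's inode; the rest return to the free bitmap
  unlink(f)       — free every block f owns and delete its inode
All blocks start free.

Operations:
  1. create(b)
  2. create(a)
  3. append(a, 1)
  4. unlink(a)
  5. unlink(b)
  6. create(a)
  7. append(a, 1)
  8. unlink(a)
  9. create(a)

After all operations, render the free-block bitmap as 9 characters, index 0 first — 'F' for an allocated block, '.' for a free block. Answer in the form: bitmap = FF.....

bitmap = F........

create(b): bitmap=F........ | b=[0]
create(a): bitmap=FF....... | a=[1] b=[0]
append(a, 1): bitmap=FFF...... | a=[1, 2] b=[0]
unlink(a): bitmap=F........ | b=[0]
unlink(b): bitmap=......... | 
create(a): bitmap=F........ | a=[0]
append(a, 1): bitmap=FF....... | a=[0, 1]
unlink(a): bitmap=......... | 
create(a): bitmap=F........ | a=[0]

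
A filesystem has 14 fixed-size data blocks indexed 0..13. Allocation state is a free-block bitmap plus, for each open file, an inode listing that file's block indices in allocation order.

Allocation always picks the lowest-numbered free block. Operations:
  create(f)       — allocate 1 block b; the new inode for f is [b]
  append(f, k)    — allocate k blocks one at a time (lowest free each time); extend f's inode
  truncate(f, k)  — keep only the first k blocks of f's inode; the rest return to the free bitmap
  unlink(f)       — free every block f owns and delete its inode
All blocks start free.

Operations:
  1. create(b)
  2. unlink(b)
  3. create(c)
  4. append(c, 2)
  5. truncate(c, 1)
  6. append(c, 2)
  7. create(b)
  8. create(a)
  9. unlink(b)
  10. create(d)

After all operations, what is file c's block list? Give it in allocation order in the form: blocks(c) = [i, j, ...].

blocks(c) = [0, 1, 2]

[1] create(b) — b=0 (map F.............)
[2] unlink(b) —  (map ..............)
[3] create(c) — c=0 (map F.............)
[4] append(c, 2) — c=0,1,2 (map FFF...........)
[5] truncate(c, 1) — c=0 (map F.............)
[6] append(c, 2) — c=0,1,2 (map FFF...........)
[7] create(b) — b=3 c=0,1,2 (map FFFF..........)
[8] create(a) — a=4 b=3 c=0,1,2 (map FFFFF.........)
[9] unlink(b) — a=4 c=0,1,2 (map FFF.F.........)
[10] create(d) — a=4 c=0,1,2 d=3 (map FFFFF.........)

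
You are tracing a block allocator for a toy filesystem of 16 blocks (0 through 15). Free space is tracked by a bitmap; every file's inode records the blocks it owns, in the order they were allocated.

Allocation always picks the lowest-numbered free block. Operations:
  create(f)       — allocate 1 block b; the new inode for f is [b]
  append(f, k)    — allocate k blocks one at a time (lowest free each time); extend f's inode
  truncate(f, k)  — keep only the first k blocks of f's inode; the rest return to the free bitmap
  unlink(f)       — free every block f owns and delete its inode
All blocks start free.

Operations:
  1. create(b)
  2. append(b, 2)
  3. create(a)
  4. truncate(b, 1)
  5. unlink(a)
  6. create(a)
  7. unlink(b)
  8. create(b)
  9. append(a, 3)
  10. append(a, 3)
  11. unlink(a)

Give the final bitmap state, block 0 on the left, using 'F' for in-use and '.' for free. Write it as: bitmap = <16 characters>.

bitmap = F...............

create(b): bitmap=F............... | b=[0]
append(b, 2): bitmap=FFF............. | b=[0, 1, 2]
create(a): bitmap=FFFF............ | a=[3] b=[0, 1, 2]
truncate(b, 1): bitmap=F..F............ | a=[3] b=[0]
unlink(a): bitmap=F............... | b=[0]
create(a): bitmap=FF.............. | a=[1] b=[0]
unlink(b): bitmap=.F.............. | a=[1]
create(b): bitmap=FF.............. | a=[1] b=[0]
append(a, 3): bitmap=FFFFF........... | a=[1, 2, 3, 4] b=[0]
append(a, 3): bitmap=FFFFFFFF........ | a=[1, 2, 3, 4, 5, 6, 7] b=[0]
unlink(a): bitmap=F............... | b=[0]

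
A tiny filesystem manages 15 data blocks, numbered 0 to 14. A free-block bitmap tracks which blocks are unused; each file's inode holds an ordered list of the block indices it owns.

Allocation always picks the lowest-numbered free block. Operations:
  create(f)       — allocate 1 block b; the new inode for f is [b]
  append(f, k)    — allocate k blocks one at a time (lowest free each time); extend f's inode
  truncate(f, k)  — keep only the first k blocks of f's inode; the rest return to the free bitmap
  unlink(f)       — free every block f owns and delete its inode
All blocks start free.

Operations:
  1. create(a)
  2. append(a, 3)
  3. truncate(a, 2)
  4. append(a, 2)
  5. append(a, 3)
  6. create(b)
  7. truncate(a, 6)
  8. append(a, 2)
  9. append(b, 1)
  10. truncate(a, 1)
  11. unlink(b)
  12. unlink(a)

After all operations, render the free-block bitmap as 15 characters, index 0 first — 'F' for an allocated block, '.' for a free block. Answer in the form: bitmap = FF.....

bitmap = ...............

  1. create(a)  ⇒  F..............  {a→[0]}
  2. append(a, 3)  ⇒  FFFF...........  {a→[0, 1, 2, 3]}
  3. truncate(a, 2)  ⇒  FF.............  {a→[0, 1]}
  4. append(a, 2)  ⇒  FFFF...........  {a→[0, 1, 2, 3]}
  5. append(a, 3)  ⇒  FFFFFFF........  {a→[0, 1, 2, 3, 4, 5, 6]}
  6. create(b)  ⇒  FFFFFFFF.......  {a→[0, 1, 2, 3, 4, 5, 6]; b→[7]}
  7. truncate(a, 6)  ⇒  FFFFFF.F.......  {a→[0, 1, 2, 3, 4, 5]; b→[7]}
  8. append(a, 2)  ⇒  FFFFFFFFF......  {a→[0, 1, 2, 3, 4, 5, 6, 8]; b→[7]}
  9. append(b, 1)  ⇒  FFFFFFFFFF.....  {a→[0, 1, 2, 3, 4, 5, 6, 8]; b→[7, 9]}
  10. truncate(a, 1)  ⇒  F......F.F.....  {a→[0]; b→[7, 9]}
  11. unlink(b)  ⇒  F..............  {a→[0]}
  12. unlink(a)  ⇒  ...............  {}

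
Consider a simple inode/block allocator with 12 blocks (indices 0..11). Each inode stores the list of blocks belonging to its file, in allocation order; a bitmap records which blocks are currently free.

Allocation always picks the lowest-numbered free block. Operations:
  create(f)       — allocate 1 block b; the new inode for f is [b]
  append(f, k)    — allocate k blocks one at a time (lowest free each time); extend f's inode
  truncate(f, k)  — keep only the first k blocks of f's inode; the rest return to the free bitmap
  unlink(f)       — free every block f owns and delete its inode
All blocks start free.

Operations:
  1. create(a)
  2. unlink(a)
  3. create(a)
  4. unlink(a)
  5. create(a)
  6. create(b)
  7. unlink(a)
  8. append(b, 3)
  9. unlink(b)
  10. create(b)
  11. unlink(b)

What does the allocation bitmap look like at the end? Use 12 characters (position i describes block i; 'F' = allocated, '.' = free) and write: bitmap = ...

bitmap = ............

after create(a) → a:[0]  free=[F...........]
after unlink(a) →   free=[............]
after create(a) → a:[0]  free=[F...........]
after unlink(a) →   free=[............]
after create(a) → a:[0]  free=[F...........]
after create(b) → a:[0], b:[1]  free=[FF..........]
after unlink(a) → b:[1]  free=[.F..........]
after append(b, 3) → b:[1, 0, 2, 3]  free=[FFFF........]
after unlink(b) →   free=[............]
after create(b) → b:[0]  free=[F...........]
after unlink(b) →   free=[............]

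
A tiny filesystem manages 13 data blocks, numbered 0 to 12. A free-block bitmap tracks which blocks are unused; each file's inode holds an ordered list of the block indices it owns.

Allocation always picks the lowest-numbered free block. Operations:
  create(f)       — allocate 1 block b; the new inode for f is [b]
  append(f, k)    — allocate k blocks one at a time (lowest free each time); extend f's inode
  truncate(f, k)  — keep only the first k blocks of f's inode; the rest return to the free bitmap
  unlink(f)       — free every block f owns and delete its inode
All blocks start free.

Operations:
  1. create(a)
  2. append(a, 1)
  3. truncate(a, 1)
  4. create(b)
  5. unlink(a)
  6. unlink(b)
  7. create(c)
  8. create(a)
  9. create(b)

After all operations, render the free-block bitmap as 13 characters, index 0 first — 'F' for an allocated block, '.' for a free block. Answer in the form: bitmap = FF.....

  1. create(a)  ⇒  F............  {a→[0]}
  2. append(a, 1)  ⇒  FF...........  {a→[0, 1]}
  3. truncate(a, 1)  ⇒  F............  {a→[0]}
  4. create(b)  ⇒  FF...........  {a→[0]; b→[1]}
  5. unlink(a)  ⇒  .F...........  {b→[1]}
  6. unlink(b)  ⇒  .............  {}
  7. create(c)  ⇒  F............  {c→[0]}
  8. create(a)  ⇒  FF...........  {a→[1]; c→[0]}
  9. create(b)  ⇒  FFF..........  {a→[1]; b→[2]; c→[0]}

bitmap = FFF..........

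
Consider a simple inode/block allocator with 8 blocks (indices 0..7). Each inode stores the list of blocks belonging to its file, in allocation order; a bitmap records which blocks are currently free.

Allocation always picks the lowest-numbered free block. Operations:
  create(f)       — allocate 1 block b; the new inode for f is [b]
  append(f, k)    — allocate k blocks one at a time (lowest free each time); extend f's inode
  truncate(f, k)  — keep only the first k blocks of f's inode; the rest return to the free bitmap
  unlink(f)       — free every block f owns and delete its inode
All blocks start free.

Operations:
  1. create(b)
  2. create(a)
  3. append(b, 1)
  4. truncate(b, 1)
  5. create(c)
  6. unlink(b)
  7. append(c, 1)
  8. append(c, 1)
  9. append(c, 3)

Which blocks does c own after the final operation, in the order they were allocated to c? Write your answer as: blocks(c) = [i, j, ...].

blocks(c) = [2, 0, 3, 4, 5, 6]

after create(b) → b:[0]  free=[F.......]
after create(a) → a:[1], b:[0]  free=[FF......]
after append(b, 1) → a:[1], b:[0, 2]  free=[FFF.....]
after truncate(b, 1) → a:[1], b:[0]  free=[FF......]
after create(c) → a:[1], b:[0], c:[2]  free=[FFF.....]
after unlink(b) → a:[1], c:[2]  free=[.FF.....]
after append(c, 1) → a:[1], c:[2, 0]  free=[FFF.....]
after append(c, 1) → a:[1], c:[2, 0, 3]  free=[FFFF....]
after append(c, 3) → a:[1], c:[2, 0, 3, 4, 5, 6]  free=[FFFFFFF.]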